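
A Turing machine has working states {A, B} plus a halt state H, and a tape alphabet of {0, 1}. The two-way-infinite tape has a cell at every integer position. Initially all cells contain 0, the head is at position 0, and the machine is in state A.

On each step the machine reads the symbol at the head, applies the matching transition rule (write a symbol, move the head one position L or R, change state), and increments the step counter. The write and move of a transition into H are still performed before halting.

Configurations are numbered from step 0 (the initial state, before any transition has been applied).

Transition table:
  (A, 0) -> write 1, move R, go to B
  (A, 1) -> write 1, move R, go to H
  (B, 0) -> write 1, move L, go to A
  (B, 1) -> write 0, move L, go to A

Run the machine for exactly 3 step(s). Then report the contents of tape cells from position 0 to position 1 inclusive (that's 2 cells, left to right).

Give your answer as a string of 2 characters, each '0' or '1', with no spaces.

Step 1: in state A at pos 0, read 0 -> (A,0)->write 1,move R,goto B. Now: state=B, head=1, tape[-1..2]=0100 (head:   ^)
Step 2: in state B at pos 1, read 0 -> (B,0)->write 1,move L,goto A. Now: state=A, head=0, tape[-1..2]=0110 (head:  ^)
Step 3: in state A at pos 0, read 1 -> (A,1)->write 1,move R,goto H. Now: state=H, head=1, tape[-1..2]=0110 (head:   ^)

Answer: 11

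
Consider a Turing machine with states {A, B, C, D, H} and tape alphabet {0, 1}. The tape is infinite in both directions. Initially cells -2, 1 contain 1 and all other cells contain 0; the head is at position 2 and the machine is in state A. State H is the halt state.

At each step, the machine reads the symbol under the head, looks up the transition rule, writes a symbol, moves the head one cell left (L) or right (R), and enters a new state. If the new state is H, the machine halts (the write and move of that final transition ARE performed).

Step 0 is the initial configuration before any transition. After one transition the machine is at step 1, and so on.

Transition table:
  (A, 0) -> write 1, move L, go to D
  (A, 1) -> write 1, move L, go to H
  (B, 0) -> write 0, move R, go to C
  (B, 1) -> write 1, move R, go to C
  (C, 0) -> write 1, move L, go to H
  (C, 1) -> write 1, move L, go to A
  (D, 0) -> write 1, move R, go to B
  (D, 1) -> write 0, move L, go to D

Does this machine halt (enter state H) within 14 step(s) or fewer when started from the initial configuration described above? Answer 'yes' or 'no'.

Step 1: in state A at pos 2, read 0 -> (A,0)->write 1,move L,goto D. Now: state=D, head=1, tape[-3..3]=0100110 (head:     ^)
Step 2: in state D at pos 1, read 1 -> (D,1)->write 0,move L,goto D. Now: state=D, head=0, tape[-3..3]=0100010 (head:    ^)
Step 3: in state D at pos 0, read 0 -> (D,0)->write 1,move R,goto B. Now: state=B, head=1, tape[-3..3]=0101010 (head:     ^)
Step 4: in state B at pos 1, read 0 -> (B,0)->write 0,move R,goto C. Now: state=C, head=2, tape[-3..3]=0101010 (head:      ^)
Step 5: in state C at pos 2, read 1 -> (C,1)->write 1,move L,goto A. Now: state=A, head=1, tape[-3..3]=0101010 (head:     ^)
Step 6: in state A at pos 1, read 0 -> (A,0)->write 1,move L,goto D. Now: state=D, head=0, tape[-3..3]=0101110 (head:    ^)
Step 7: in state D at pos 0, read 1 -> (D,1)->write 0,move L,goto D. Now: state=D, head=-1, tape[-3..3]=0100110 (head:   ^)
Step 8: in state D at pos -1, read 0 -> (D,0)->write 1,move R,goto B. Now: state=B, head=0, tape[-3..3]=0110110 (head:    ^)
Step 9: in state B at pos 0, read 0 -> (B,0)->write 0,move R,goto C. Now: state=C, head=1, tape[-3..3]=0110110 (head:     ^)
Step 10: in state C at pos 1, read 1 -> (C,1)->write 1,move L,goto A. Now: state=A, head=0, tape[-3..3]=0110110 (head:    ^)
Step 11: in state A at pos 0, read 0 -> (A,0)->write 1,move L,goto D. Now: state=D, head=-1, tape[-3..3]=0111110 (head:   ^)
Step 12: in state D at pos -1, read 1 -> (D,1)->write 0,move L,goto D. Now: state=D, head=-2, tape[-3..3]=0101110 (head:  ^)
Step 13: in state D at pos -2, read 1 -> (D,1)->write 0,move L,goto D. Now: state=D, head=-3, tape[-4..3]=00001110 (head:  ^)
Step 14: in state D at pos -3, read 0 -> (D,0)->write 1,move R,goto B. Now: state=B, head=-2, tape[-4..3]=01001110 (head:   ^)
After 14 step(s): state = B (not H) -> not halted within 14 -> no

Answer: no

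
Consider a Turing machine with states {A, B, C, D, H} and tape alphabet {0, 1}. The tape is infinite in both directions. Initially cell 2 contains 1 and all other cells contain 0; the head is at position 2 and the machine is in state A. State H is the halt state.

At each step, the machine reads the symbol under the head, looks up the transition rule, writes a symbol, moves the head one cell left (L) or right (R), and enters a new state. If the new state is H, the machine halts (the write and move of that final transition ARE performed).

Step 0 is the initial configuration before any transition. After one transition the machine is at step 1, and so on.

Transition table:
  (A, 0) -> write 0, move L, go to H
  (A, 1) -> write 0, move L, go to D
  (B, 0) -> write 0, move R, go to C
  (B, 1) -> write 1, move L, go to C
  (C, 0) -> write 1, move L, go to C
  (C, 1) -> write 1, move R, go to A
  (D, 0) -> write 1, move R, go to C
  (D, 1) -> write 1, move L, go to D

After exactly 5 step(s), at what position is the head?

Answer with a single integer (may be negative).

Step 1: in state A at pos 2, read 1 -> (A,1)->write 0,move L,goto D. Now: state=D, head=1, tape[0..3]=0000 (head:  ^)
Step 2: in state D at pos 1, read 0 -> (D,0)->write 1,move R,goto C. Now: state=C, head=2, tape[0..3]=0100 (head:   ^)
Step 3: in state C at pos 2, read 0 -> (C,0)->write 1,move L,goto C. Now: state=C, head=1, tape[0..3]=0110 (head:  ^)
Step 4: in state C at pos 1, read 1 -> (C,1)->write 1,move R,goto A. Now: state=A, head=2, tape[0..3]=0110 (head:   ^)
Step 5: in state A at pos 2, read 1 -> (A,1)->write 0,move L,goto D. Now: state=D, head=1, tape[0..3]=0100 (head:  ^)

Answer: 1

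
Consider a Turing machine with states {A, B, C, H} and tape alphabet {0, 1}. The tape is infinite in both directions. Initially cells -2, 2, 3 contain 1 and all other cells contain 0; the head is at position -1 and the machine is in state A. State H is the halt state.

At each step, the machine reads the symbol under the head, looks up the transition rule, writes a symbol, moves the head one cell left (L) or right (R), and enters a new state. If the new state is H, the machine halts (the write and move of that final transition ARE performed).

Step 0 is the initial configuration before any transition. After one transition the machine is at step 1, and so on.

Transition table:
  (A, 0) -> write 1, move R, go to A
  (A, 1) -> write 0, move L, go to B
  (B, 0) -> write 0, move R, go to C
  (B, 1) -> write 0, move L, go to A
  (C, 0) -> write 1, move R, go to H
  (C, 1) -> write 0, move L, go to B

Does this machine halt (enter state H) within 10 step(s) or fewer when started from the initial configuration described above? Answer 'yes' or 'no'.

Answer: yes

Derivation:
Step 1: in state A at pos -1, read 0 -> (A,0)->write 1,move R,goto A. Now: state=A, head=0, tape[-3..4]=01100110 (head:    ^)
Step 2: in state A at pos 0, read 0 -> (A,0)->write 1,move R,goto A. Now: state=A, head=1, tape[-3..4]=01110110 (head:     ^)
Step 3: in state A at pos 1, read 0 -> (A,0)->write 1,move R,goto A. Now: state=A, head=2, tape[-3..4]=01111110 (head:      ^)
Step 4: in state A at pos 2, read 1 -> (A,1)->write 0,move L,goto B. Now: state=B, head=1, tape[-3..4]=01111010 (head:     ^)
Step 5: in state B at pos 1, read 1 -> (B,1)->write 0,move L,goto A. Now: state=A, head=0, tape[-3..4]=01110010 (head:    ^)
Step 6: in state A at pos 0, read 1 -> (A,1)->write 0,move L,goto B. Now: state=B, head=-1, tape[-3..4]=01100010 (head:   ^)
Step 7: in state B at pos -1, read 1 -> (B,1)->write 0,move L,goto A. Now: state=A, head=-2, tape[-3..4]=01000010 (head:  ^)
Step 8: in state A at pos -2, read 1 -> (A,1)->write 0,move L,goto B. Now: state=B, head=-3, tape[-4..4]=000000010 (head:  ^)
Step 9: in state B at pos -3, read 0 -> (B,0)->write 0,move R,goto C. Now: state=C, head=-2, tape[-4..4]=000000010 (head:   ^)
Step 10: in state C at pos -2, read 0 -> (C,0)->write 1,move R,goto H. Now: state=H, head=-1, tape[-4..4]=001000010 (head:    ^)
State H reached at step 10; 10 <= 10 -> yes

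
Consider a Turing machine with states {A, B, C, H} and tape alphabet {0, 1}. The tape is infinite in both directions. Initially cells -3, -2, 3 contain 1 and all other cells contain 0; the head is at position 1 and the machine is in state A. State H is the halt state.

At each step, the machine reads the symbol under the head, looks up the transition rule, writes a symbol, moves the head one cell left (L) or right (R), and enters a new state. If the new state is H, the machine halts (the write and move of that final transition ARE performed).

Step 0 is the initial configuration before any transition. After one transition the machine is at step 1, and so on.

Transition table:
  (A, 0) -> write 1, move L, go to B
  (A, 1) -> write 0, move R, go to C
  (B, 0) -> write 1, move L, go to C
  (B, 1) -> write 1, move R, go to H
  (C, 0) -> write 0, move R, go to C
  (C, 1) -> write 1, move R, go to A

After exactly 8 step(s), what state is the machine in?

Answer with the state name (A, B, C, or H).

Step 1: in state A at pos 1, read 0 -> (A,0)->write 1,move L,goto B. Now: state=B, head=0, tape[-4..4]=011001010 (head:     ^)
Step 2: in state B at pos 0, read 0 -> (B,0)->write 1,move L,goto C. Now: state=C, head=-1, tape[-4..4]=011011010 (head:    ^)
Step 3: in state C at pos -1, read 0 -> (C,0)->write 0,move R,goto C. Now: state=C, head=0, tape[-4..4]=011011010 (head:     ^)
Step 4: in state C at pos 0, read 1 -> (C,1)->write 1,move R,goto A. Now: state=A, head=1, tape[-4..4]=011011010 (head:      ^)
Step 5: in state A at pos 1, read 1 -> (A,1)->write 0,move R,goto C. Now: state=C, head=2, tape[-4..4]=011010010 (head:       ^)
Step 6: in state C at pos 2, read 0 -> (C,0)->write 0,move R,goto C. Now: state=C, head=3, tape[-4..4]=011010010 (head:        ^)
Step 7: in state C at pos 3, read 1 -> (C,1)->write 1,move R,goto A. Now: state=A, head=4, tape[-4..5]=0110100100 (head:         ^)
Step 8: in state A at pos 4, read 0 -> (A,0)->write 1,move L,goto B. Now: state=B, head=3, tape[-4..5]=0110100110 (head:        ^)

Answer: B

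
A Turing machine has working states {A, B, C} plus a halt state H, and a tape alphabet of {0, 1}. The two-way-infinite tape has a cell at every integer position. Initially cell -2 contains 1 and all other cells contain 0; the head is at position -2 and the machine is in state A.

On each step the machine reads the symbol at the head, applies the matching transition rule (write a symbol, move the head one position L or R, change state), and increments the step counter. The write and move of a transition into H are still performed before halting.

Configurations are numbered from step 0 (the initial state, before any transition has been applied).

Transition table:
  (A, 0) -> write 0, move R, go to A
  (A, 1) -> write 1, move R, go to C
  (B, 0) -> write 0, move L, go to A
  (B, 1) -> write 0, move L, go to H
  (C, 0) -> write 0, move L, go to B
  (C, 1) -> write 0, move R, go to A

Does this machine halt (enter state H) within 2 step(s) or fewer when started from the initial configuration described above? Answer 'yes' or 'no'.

Step 1: in state A at pos -2, read 1 -> (A,1)->write 1,move R,goto C. Now: state=C, head=-1, tape[-3..0]=0100 (head:   ^)
Step 2: in state C at pos -1, read 0 -> (C,0)->write 0,move L,goto B. Now: state=B, head=-2, tape[-3..0]=0100 (head:  ^)
After 2 step(s): state = B (not H) -> not halted within 2 -> no

Answer: no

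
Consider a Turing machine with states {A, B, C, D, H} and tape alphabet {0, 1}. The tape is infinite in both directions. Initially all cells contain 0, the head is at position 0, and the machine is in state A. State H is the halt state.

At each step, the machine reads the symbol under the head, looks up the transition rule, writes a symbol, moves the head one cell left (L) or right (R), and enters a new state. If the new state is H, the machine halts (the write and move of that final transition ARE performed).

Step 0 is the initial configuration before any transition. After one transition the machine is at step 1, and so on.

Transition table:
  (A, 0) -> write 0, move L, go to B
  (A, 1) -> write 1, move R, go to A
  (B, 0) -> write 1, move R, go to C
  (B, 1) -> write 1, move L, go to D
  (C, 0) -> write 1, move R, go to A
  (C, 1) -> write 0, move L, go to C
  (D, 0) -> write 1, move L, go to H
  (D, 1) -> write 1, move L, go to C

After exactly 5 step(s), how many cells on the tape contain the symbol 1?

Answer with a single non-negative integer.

Step 1: in state A at pos 0, read 0 -> (A,0)->write 0,move L,goto B. Now: state=B, head=-1, tape[-2..1]=0000 (head:  ^)
Step 2: in state B at pos -1, read 0 -> (B,0)->write 1,move R,goto C. Now: state=C, head=0, tape[-2..1]=0100 (head:   ^)
Step 3: in state C at pos 0, read 0 -> (C,0)->write 1,move R,goto A. Now: state=A, head=1, tape[-2..2]=01100 (head:    ^)
Step 4: in state A at pos 1, read 0 -> (A,0)->write 0,move L,goto B. Now: state=B, head=0, tape[-2..2]=01100 (head:   ^)
Step 5: in state B at pos 0, read 1 -> (B,1)->write 1,move L,goto D. Now: state=D, head=-1, tape[-2..2]=01100 (head:  ^)
Cells containing 1 after step 5: {-1, 0} -> 2 cell(s)

Answer: 2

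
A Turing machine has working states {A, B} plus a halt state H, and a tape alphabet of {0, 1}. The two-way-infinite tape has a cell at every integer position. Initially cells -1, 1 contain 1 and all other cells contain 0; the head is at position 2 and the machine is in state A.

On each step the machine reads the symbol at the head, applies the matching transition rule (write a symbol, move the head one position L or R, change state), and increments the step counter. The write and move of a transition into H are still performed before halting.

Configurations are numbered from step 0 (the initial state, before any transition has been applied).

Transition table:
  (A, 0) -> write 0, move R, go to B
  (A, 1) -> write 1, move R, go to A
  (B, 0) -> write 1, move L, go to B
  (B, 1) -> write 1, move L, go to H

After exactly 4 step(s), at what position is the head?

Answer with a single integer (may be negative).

Step 1: in state A at pos 2, read 0 -> (A,0)->write 0,move R,goto B. Now: state=B, head=3, tape[-2..4]=0101000 (head:      ^)
Step 2: in state B at pos 3, read 0 -> (B,0)->write 1,move L,goto B. Now: state=B, head=2, tape[-2..4]=0101010 (head:     ^)
Step 3: in state B at pos 2, read 0 -> (B,0)->write 1,move L,goto B. Now: state=B, head=1, tape[-2..4]=0101110 (head:    ^)
Step 4: in state B at pos 1, read 1 -> (B,1)->write 1,move L,goto H. Now: state=H, head=0, tape[-2..4]=0101110 (head:   ^)

Answer: 0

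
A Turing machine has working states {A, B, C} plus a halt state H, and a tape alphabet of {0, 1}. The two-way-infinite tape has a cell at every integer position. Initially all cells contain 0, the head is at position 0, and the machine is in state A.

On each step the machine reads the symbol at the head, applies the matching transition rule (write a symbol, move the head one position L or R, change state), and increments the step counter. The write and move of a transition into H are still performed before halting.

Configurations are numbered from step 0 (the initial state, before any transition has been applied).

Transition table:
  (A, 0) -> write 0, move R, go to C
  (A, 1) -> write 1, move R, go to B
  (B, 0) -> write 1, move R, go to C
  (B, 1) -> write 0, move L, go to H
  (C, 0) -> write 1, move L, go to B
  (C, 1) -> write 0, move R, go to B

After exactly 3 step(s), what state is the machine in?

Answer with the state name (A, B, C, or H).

Step 1: in state A at pos 0, read 0 -> (A,0)->write 0,move R,goto C. Now: state=C, head=1, tape[-1..2]=0000 (head:   ^)
Step 2: in state C at pos 1, read 0 -> (C,0)->write 1,move L,goto B. Now: state=B, head=0, tape[-1..2]=0010 (head:  ^)
Step 3: in state B at pos 0, read 0 -> (B,0)->write 1,move R,goto C. Now: state=C, head=1, tape[-1..2]=0110 (head:   ^)

Answer: C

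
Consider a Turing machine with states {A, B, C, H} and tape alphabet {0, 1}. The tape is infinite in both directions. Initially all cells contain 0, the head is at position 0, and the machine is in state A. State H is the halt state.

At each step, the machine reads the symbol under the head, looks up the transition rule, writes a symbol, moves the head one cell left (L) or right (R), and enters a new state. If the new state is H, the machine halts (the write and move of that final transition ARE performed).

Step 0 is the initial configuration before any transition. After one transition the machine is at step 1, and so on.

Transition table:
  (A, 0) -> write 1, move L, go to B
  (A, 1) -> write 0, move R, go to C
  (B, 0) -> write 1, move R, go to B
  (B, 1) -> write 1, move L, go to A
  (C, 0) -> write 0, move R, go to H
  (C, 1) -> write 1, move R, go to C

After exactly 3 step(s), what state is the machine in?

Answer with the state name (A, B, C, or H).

Answer: A

Derivation:
Step 1: in state A at pos 0, read 0 -> (A,0)->write 1,move L,goto B. Now: state=B, head=-1, tape[-2..1]=0010 (head:  ^)
Step 2: in state B at pos -1, read 0 -> (B,0)->write 1,move R,goto B. Now: state=B, head=0, tape[-2..1]=0110 (head:   ^)
Step 3: in state B at pos 0, read 1 -> (B,1)->write 1,move L,goto A. Now: state=A, head=-1, tape[-2..1]=0110 (head:  ^)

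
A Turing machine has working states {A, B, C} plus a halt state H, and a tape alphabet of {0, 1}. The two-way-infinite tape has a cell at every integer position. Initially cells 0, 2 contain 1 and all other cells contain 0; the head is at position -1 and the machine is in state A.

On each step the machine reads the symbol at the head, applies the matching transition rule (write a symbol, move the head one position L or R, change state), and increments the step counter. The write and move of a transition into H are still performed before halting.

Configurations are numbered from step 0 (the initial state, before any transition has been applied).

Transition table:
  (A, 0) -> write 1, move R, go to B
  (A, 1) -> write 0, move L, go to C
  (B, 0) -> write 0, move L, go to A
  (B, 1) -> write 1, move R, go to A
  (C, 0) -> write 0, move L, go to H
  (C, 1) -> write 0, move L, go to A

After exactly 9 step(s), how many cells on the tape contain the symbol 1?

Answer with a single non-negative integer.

Answer: 2

Derivation:
Step 1: in state A at pos -1, read 0 -> (A,0)->write 1,move R,goto B. Now: state=B, head=0, tape[-2..3]=011010 (head:   ^)
Step 2: in state B at pos 0, read 1 -> (B,1)->write 1,move R,goto A. Now: state=A, head=1, tape[-2..3]=011010 (head:    ^)
Step 3: in state A at pos 1, read 0 -> (A,0)->write 1,move R,goto B. Now: state=B, head=2, tape[-2..3]=011110 (head:     ^)
Step 4: in state B at pos 2, read 1 -> (B,1)->write 1,move R,goto A. Now: state=A, head=3, tape[-2..4]=0111100 (head:      ^)
Step 5: in state A at pos 3, read 0 -> (A,0)->write 1,move R,goto B. Now: state=B, head=4, tape[-2..5]=01111100 (head:       ^)
Step 6: in state B at pos 4, read 0 -> (B,0)->write 0,move L,goto A. Now: state=A, head=3, tape[-2..5]=01111100 (head:      ^)
Step 7: in state A at pos 3, read 1 -> (A,1)->write 0,move L,goto C. Now: state=C, head=2, tape[-2..5]=01111000 (head:     ^)
Step 8: in state C at pos 2, read 1 -> (C,1)->write 0,move L,goto A. Now: state=A, head=1, tape[-2..5]=01110000 (head:    ^)
Step 9: in state A at pos 1, read 1 -> (A,1)->write 0,move L,goto C. Now: state=C, head=0, tape[-2..5]=01100000 (head:   ^)
Cells containing 1 after step 9: {-1, 0} -> 2 cell(s)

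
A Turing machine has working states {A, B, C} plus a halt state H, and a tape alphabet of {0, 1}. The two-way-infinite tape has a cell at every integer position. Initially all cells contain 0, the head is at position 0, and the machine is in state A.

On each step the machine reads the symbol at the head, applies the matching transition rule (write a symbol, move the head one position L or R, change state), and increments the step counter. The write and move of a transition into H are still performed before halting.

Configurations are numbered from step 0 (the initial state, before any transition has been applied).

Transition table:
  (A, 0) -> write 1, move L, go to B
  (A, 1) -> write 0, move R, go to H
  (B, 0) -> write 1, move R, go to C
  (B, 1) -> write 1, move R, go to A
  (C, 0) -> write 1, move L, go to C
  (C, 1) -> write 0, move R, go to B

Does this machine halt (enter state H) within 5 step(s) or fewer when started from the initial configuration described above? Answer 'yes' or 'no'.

Answer: no

Derivation:
Step 1: in state A at pos 0, read 0 -> (A,0)->write 1,move L,goto B. Now: state=B, head=-1, tape[-2..1]=0010 (head:  ^)
Step 2: in state B at pos -1, read 0 -> (B,0)->write 1,move R,goto C. Now: state=C, head=0, tape[-2..1]=0110 (head:   ^)
Step 3: in state C at pos 0, read 1 -> (C,1)->write 0,move R,goto B. Now: state=B, head=1, tape[-2..2]=01000 (head:    ^)
Step 4: in state B at pos 1, read 0 -> (B,0)->write 1,move R,goto C. Now: state=C, head=2, tape[-2..3]=010100 (head:     ^)
Step 5: in state C at pos 2, read 0 -> (C,0)->write 1,move L,goto C. Now: state=C, head=1, tape[-2..3]=010110 (head:    ^)
After 5 step(s): state = C (not H) -> not halted within 5 -> no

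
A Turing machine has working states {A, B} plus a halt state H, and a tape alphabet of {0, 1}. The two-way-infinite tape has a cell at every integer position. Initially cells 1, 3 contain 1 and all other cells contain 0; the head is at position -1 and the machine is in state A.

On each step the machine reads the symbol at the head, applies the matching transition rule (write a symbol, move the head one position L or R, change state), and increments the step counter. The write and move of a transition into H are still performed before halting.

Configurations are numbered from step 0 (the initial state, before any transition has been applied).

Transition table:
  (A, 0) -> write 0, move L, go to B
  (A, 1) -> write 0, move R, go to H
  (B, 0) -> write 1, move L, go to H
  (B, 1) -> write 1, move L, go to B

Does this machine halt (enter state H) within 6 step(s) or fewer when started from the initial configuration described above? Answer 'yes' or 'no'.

Step 1: in state A at pos -1, read 0 -> (A,0)->write 0,move L,goto B. Now: state=B, head=-2, tape[-3..4]=00001010 (head:  ^)
Step 2: in state B at pos -2, read 0 -> (B,0)->write 1,move L,goto H. Now: state=H, head=-3, tape[-4..4]=001001010 (head:  ^)
State H reached at step 2; 2 <= 6 -> yes

Answer: yes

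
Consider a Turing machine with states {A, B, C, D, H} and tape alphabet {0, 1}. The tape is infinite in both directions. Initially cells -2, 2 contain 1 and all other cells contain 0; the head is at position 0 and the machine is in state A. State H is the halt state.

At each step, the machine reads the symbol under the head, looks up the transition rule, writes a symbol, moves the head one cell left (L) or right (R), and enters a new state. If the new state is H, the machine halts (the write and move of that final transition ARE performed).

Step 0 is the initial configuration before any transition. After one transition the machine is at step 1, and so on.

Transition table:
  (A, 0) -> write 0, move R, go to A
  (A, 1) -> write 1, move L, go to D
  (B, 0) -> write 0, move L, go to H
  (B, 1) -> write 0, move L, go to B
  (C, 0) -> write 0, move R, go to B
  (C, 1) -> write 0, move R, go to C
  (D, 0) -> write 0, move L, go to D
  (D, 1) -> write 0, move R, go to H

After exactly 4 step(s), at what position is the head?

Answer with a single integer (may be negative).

Answer: 0

Derivation:
Step 1: in state A at pos 0, read 0 -> (A,0)->write 0,move R,goto A. Now: state=A, head=1, tape[-3..3]=0100010 (head:     ^)
Step 2: in state A at pos 1, read 0 -> (A,0)->write 0,move R,goto A. Now: state=A, head=2, tape[-3..3]=0100010 (head:      ^)
Step 3: in state A at pos 2, read 1 -> (A,1)->write 1,move L,goto D. Now: state=D, head=1, tape[-3..3]=0100010 (head:     ^)
Step 4: in state D at pos 1, read 0 -> (D,0)->write 0,move L,goto D. Now: state=D, head=0, tape[-3..3]=0100010 (head:    ^)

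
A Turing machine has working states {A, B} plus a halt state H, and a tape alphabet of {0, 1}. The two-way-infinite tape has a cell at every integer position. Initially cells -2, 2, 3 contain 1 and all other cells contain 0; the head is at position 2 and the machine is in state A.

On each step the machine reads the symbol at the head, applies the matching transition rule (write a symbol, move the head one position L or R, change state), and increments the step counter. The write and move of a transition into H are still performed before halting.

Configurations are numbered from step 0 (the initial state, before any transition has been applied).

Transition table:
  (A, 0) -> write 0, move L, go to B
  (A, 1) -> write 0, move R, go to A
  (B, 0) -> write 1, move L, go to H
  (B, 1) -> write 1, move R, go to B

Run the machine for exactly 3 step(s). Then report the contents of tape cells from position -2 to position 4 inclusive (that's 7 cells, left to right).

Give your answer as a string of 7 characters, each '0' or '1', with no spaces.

Answer: 1000000

Derivation:
Step 1: in state A at pos 2, read 1 -> (A,1)->write 0,move R,goto A. Now: state=A, head=3, tape[-3..4]=01000010 (head:       ^)
Step 2: in state A at pos 3, read 1 -> (A,1)->write 0,move R,goto A. Now: state=A, head=4, tape[-3..5]=010000000 (head:        ^)
Step 3: in state A at pos 4, read 0 -> (A,0)->write 0,move L,goto B. Now: state=B, head=3, tape[-3..5]=010000000 (head:       ^)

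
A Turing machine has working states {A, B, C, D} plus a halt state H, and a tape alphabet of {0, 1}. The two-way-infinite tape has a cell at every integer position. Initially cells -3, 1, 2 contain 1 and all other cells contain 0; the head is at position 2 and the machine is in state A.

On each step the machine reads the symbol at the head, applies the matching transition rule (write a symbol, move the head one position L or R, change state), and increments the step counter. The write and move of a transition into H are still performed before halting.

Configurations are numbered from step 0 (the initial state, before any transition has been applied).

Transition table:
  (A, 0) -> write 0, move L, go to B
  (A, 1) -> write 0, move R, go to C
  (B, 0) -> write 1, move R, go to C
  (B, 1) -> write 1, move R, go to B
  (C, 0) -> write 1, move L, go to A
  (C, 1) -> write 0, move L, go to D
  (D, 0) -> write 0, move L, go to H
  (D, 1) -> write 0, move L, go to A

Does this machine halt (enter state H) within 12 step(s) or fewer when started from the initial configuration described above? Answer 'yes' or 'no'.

Step 1: in state A at pos 2, read 1 -> (A,1)->write 0,move R,goto C. Now: state=C, head=3, tape[-4..4]=010001000 (head:        ^)
Step 2: in state C at pos 3, read 0 -> (C,0)->write 1,move L,goto A. Now: state=A, head=2, tape[-4..4]=010001010 (head:       ^)
Step 3: in state A at pos 2, read 0 -> (A,0)->write 0,move L,goto B. Now: state=B, head=1, tape[-4..4]=010001010 (head:      ^)
Step 4: in state B at pos 1, read 1 -> (B,1)->write 1,move R,goto B. Now: state=B, head=2, tape[-4..4]=010001010 (head:       ^)
Step 5: in state B at pos 2, read 0 -> (B,0)->write 1,move R,goto C. Now: state=C, head=3, tape[-4..4]=010001110 (head:        ^)
Step 6: in state C at pos 3, read 1 -> (C,1)->write 0,move L,goto D. Now: state=D, head=2, tape[-4..4]=010001100 (head:       ^)
Step 7: in state D at pos 2, read 1 -> (D,1)->write 0,move L,goto A. Now: state=A, head=1, tape[-4..4]=010001000 (head:      ^)
Step 8: in state A at pos 1, read 1 -> (A,1)->write 0,move R,goto C. Now: state=C, head=2, tape[-4..4]=010000000 (head:       ^)
Step 9: in state C at pos 2, read 0 -> (C,0)->write 1,move L,goto A. Now: state=A, head=1, tape[-4..4]=010000100 (head:      ^)
Step 10: in state A at pos 1, read 0 -> (A,0)->write 0,move L,goto B. Now: state=B, head=0, tape[-4..4]=010000100 (head:     ^)
Step 11: in state B at pos 0, read 0 -> (B,0)->write 1,move R,goto C. Now: state=C, head=1, tape[-4..4]=010010100 (head:      ^)
Step 12: in state C at pos 1, read 0 -> (C,0)->write 1,move L,goto A. Now: state=A, head=0, tape[-4..4]=010011100 (head:     ^)
After 12 step(s): state = A (not H) -> not halted within 12 -> no

Answer: no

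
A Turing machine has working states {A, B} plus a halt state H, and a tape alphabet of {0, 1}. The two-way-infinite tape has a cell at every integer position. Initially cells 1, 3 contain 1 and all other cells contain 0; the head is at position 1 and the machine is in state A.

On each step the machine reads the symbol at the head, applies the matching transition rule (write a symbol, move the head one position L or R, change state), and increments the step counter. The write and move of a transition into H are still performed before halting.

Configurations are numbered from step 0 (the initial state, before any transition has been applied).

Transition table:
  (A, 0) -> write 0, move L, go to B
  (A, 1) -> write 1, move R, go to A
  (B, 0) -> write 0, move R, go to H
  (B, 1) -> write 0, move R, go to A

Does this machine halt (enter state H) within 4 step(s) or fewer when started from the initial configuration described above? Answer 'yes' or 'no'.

Step 1: in state A at pos 1, read 1 -> (A,1)->write 1,move R,goto A. Now: state=A, head=2, tape[0..4]=01010 (head:   ^)
Step 2: in state A at pos 2, read 0 -> (A,0)->write 0,move L,goto B. Now: state=B, head=1, tape[0..4]=01010 (head:  ^)
Step 3: in state B at pos 1, read 1 -> (B,1)->write 0,move R,goto A. Now: state=A, head=2, tape[0..4]=00010 (head:   ^)
Step 4: in state A at pos 2, read 0 -> (A,0)->write 0,move L,goto B. Now: state=B, head=1, tape[0..4]=00010 (head:  ^)
After 4 step(s): state = B (not H) -> not halted within 4 -> no

Answer: no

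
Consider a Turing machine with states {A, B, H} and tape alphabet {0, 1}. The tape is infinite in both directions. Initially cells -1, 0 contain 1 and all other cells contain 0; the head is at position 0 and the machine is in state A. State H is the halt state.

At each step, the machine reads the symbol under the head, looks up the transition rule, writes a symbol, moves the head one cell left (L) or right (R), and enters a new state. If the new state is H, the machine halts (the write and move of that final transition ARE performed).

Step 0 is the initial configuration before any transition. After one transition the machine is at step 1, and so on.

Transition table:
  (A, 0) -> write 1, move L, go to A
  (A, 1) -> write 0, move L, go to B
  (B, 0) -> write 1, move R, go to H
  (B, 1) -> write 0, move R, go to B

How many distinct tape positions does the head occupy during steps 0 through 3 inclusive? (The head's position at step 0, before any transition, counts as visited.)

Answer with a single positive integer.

Answer: 3

Derivation:
Step 1: in state A at pos 0, read 1 -> (A,1)->write 0,move L,goto B. Now: state=B, head=-1, tape[-2..1]=0100 (head:  ^)
Step 2: in state B at pos -1, read 1 -> (B,1)->write 0,move R,goto B. Now: state=B, head=0, tape[-2..1]=0000 (head:   ^)
Step 3: in state B at pos 0, read 0 -> (B,0)->write 1,move R,goto H. Now: state=H, head=1, tape[-2..2]=00100 (head:    ^)
Head positions at steps 0..3: starting at 0, distinct positions visited = {-1, 0, 1} -> 3 position(s)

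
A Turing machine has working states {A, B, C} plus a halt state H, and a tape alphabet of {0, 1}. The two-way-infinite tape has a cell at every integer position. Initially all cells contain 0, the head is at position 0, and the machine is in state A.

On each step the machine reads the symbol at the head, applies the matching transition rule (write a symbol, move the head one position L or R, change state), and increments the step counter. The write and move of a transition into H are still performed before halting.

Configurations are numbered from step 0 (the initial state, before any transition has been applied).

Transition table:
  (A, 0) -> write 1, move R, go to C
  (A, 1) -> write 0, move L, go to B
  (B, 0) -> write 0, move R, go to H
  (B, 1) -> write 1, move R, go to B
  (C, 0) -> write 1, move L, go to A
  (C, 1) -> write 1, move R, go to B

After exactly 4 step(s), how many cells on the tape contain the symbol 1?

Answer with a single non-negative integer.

Step 1: in state A at pos 0, read 0 -> (A,0)->write 1,move R,goto C. Now: state=C, head=1, tape[-1..2]=0100 (head:   ^)
Step 2: in state C at pos 1, read 0 -> (C,0)->write 1,move L,goto A. Now: state=A, head=0, tape[-1..2]=0110 (head:  ^)
Step 3: in state A at pos 0, read 1 -> (A,1)->write 0,move L,goto B. Now: state=B, head=-1, tape[-2..2]=00010 (head:  ^)
Step 4: in state B at pos -1, read 0 -> (B,0)->write 0,move R,goto H. Now: state=H, head=0, tape[-2..2]=00010 (head:   ^)
Cells containing 1 after step 4: {1} -> 1 cell(s)

Answer: 1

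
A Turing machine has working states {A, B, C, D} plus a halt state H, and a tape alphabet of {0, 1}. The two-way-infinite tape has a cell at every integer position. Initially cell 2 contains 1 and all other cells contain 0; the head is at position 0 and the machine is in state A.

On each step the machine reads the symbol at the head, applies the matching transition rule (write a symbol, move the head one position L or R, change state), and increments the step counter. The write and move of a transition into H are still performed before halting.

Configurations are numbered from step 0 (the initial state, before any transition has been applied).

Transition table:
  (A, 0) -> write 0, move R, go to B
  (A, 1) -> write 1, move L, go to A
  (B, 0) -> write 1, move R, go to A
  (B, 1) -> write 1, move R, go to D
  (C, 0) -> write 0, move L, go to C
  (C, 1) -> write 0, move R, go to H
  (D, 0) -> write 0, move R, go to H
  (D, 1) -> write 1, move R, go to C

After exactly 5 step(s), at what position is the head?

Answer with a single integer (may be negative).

Answer: 1

Derivation:
Step 1: in state A at pos 0, read 0 -> (A,0)->write 0,move R,goto B. Now: state=B, head=1, tape[-1..3]=00010 (head:   ^)
Step 2: in state B at pos 1, read 0 -> (B,0)->write 1,move R,goto A. Now: state=A, head=2, tape[-1..3]=00110 (head:    ^)
Step 3: in state A at pos 2, read 1 -> (A,1)->write 1,move L,goto A. Now: state=A, head=1, tape[-1..3]=00110 (head:   ^)
Step 4: in state A at pos 1, read 1 -> (A,1)->write 1,move L,goto A. Now: state=A, head=0, tape[-1..3]=00110 (head:  ^)
Step 5: in state A at pos 0, read 0 -> (A,0)->write 0,move R,goto B. Now: state=B, head=1, tape[-1..3]=00110 (head:   ^)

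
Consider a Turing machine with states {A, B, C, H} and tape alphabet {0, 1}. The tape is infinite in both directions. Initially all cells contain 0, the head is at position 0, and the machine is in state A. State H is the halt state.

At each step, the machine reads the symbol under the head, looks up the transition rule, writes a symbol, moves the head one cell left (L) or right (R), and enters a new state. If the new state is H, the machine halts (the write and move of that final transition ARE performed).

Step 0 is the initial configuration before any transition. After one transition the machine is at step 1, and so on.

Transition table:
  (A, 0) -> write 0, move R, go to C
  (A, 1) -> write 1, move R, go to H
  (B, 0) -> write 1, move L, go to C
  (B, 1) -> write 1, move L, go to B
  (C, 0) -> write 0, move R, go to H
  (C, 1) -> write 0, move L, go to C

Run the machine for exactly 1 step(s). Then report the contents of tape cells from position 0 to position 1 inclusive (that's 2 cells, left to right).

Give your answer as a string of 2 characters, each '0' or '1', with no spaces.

Answer: 00

Derivation:
Step 1: in state A at pos 0, read 0 -> (A,0)->write 0,move R,goto C. Now: state=C, head=1, tape[-1..2]=0000 (head:   ^)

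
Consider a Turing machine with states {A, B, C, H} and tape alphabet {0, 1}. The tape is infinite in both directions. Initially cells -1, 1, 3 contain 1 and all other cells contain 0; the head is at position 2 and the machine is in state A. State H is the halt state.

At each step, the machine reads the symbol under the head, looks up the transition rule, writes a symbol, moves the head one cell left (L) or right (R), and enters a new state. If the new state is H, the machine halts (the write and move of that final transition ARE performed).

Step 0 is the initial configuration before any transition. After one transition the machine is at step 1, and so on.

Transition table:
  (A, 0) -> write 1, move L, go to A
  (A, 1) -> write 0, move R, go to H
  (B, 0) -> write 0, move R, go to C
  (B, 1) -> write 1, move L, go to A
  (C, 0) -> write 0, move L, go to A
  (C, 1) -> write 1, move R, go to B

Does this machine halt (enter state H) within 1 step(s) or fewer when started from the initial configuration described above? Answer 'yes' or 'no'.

Answer: no

Derivation:
Step 1: in state A at pos 2, read 0 -> (A,0)->write 1,move L,goto A. Now: state=A, head=1, tape[-2..4]=0101110 (head:    ^)
After 1 step(s): state = A (not H) -> not halted within 1 -> no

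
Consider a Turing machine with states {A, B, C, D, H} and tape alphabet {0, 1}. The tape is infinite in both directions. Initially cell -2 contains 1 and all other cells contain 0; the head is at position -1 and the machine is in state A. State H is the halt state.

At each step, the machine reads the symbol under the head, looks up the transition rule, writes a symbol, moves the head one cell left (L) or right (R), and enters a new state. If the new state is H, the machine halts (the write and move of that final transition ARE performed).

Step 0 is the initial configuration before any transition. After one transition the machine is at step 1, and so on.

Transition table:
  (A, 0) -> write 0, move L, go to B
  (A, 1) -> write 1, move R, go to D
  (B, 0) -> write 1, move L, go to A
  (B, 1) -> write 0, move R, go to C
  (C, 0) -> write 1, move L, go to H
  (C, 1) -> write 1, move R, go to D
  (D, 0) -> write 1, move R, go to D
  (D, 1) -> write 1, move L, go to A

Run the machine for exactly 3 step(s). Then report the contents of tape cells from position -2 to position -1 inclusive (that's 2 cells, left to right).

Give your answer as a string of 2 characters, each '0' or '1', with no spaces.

Step 1: in state A at pos -1, read 0 -> (A,0)->write 0,move L,goto B. Now: state=B, head=-2, tape[-3..0]=0100 (head:  ^)
Step 2: in state B at pos -2, read 1 -> (B,1)->write 0,move R,goto C. Now: state=C, head=-1, tape[-3..0]=0000 (head:   ^)
Step 3: in state C at pos -1, read 0 -> (C,0)->write 1,move L,goto H. Now: state=H, head=-2, tape[-3..0]=0010 (head:  ^)

Answer: 01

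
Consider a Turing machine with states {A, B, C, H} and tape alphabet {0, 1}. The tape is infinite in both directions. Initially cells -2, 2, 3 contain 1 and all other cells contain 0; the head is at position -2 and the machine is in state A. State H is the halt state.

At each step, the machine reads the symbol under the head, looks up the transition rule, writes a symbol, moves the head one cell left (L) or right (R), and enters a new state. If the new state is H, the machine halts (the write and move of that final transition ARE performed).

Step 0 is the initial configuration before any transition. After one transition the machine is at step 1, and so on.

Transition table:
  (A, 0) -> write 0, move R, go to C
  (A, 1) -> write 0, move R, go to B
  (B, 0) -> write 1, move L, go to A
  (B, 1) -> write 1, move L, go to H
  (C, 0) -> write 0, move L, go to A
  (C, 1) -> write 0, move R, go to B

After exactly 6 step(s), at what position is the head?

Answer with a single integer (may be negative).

Answer: 0

Derivation:
Step 1: in state A at pos -2, read 1 -> (A,1)->write 0,move R,goto B. Now: state=B, head=-1, tape[-3..4]=00000110 (head:   ^)
Step 2: in state B at pos -1, read 0 -> (B,0)->write 1,move L,goto A. Now: state=A, head=-2, tape[-3..4]=00100110 (head:  ^)
Step 3: in state A at pos -2, read 0 -> (A,0)->write 0,move R,goto C. Now: state=C, head=-1, tape[-3..4]=00100110 (head:   ^)
Step 4: in state C at pos -1, read 1 -> (C,1)->write 0,move R,goto B. Now: state=B, head=0, tape[-3..4]=00000110 (head:    ^)
Step 5: in state B at pos 0, read 0 -> (B,0)->write 1,move L,goto A. Now: state=A, head=-1, tape[-3..4]=00010110 (head:   ^)
Step 6: in state A at pos -1, read 0 -> (A,0)->write 0,move R,goto C. Now: state=C, head=0, tape[-3..4]=00010110 (head:    ^)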